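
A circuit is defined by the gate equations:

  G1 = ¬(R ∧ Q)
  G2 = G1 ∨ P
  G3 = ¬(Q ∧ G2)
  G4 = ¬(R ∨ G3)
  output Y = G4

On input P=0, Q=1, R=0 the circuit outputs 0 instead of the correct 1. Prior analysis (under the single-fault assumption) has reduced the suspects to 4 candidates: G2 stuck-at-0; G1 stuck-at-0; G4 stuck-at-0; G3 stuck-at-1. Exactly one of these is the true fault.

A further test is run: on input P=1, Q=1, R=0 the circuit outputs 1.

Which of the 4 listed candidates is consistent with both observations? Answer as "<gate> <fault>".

G1 stuck-at-0

Evaluate each candidate on input P=1, Q=1, R=0:
  G2 stuck-at-0: G1=1, G2=0 [stuck-at-0], G3=1, G4=0 → 0 — eliminated
  G1 stuck-at-0: G1=0 [stuck-at-0], G2=1, G3=0, G4=1 → 1 — matches
  G4 stuck-at-0: G1=1, G2=1, G3=0, G4=0 [stuck-at-0] → 0 — eliminated
  G3 stuck-at-1: G1=1, G2=1, G3=1 [stuck-at-1], G4=0 → 0 — eliminated
Only G1 stuck-at-0 reproduces the observed 1.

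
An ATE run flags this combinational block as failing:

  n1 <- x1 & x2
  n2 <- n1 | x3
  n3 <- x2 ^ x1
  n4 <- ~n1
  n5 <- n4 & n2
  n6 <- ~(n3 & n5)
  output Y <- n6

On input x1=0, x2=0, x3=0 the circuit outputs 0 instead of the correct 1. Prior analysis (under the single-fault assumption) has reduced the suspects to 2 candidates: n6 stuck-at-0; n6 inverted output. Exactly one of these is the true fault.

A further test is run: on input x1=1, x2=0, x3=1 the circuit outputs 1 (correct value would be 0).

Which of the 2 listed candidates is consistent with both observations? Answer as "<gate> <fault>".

Evaluate each candidate on input x1=1, x2=0, x3=1:
  n6 stuck-at-0: n1=0, n2=1, n3=1, n4=1, n5=1, n6=0 [stuck-at-0] → 0 — eliminated
  n6 inverted output: n1=0, n2=1, n3=1, n4=1, n5=1, n6=1 [inverted output] → 1 — matches
Only n6 inverted output reproduces the observed 1.

n6 inverted output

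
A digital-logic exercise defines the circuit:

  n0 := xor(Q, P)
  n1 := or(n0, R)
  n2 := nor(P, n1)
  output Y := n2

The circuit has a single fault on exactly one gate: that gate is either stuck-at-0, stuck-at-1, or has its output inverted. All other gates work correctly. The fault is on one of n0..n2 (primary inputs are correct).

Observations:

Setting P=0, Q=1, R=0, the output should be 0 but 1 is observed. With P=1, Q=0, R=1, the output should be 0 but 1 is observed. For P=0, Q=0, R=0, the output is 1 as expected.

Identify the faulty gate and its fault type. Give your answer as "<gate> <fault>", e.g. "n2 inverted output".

Fault-free values for test 1 (P=0, Q=1, R=0): n0=1, n1=1, n2=0, giving Y=0. Observed 1.
Test 1: faults giving observed 1 are {n0 stuck-at-0, n0 inverted output, n1 stuck-at-0, n1 inverted output, n2 stuck-at-1, n2 inverted output}.
Test 2 (P=1, Q=0, R=1): fault-free n0=1, n1=1, n2=0 → 0; observed 1. Eliminates n0 stuck-at-0, n0 inverted output, n1 stuck-at-0, n1 inverted output.
Test 3 (P=0, Q=0, R=0): fault-free n0=0, n1=0, n2=1 → 1; observed 1. Eliminates n2 inverted output.
Only n2 stuck-at-1 is consistent with every test.

n2 stuck-at-1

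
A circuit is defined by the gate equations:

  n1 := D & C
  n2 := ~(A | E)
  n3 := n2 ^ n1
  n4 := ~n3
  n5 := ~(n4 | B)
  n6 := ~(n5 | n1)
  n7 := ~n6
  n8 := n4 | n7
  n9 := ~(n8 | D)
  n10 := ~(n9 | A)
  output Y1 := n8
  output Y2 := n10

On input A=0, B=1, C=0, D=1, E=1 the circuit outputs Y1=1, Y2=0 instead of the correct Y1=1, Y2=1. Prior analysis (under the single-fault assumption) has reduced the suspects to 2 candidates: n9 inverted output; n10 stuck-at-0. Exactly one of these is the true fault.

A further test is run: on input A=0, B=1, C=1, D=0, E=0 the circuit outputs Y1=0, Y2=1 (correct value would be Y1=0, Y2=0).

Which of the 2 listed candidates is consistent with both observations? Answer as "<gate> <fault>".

n9 inverted output

Evaluate each candidate on input A=0, B=1, C=1, D=0, E=0:
  n9 inverted output: n1=0, n2=1, n3=1, n4=0, n5=0, n6=1, n7=0, n8=0, n9=0 [inverted output], n10=1 → Y1=0, Y2=1 — matches
  n10 stuck-at-0: n1=0, n2=1, n3=1, n4=0, n5=0, n6=1, n7=0, n8=0, n9=1, n10=0 [stuck-at-0] → Y1=0, Y2=0 — eliminated
Only n9 inverted output reproduces the observed Y1=0, Y2=1.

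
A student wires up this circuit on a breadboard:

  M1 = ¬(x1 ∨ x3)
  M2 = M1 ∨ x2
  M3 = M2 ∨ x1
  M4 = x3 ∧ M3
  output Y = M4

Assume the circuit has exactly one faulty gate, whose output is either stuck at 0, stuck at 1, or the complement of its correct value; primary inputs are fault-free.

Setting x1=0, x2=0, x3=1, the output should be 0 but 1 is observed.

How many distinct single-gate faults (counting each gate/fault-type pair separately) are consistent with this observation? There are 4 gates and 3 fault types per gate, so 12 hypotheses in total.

8

Fault-free: M1=0, M2=0, M3=0, M4=0 → 0. Observed 1.
  M1 stuck-at-0: output 0 ✗
  M1 stuck-at-1: output 1 ✓
  M1 inverted output: output 1 ✓
  M2 stuck-at-0: output 0 ✗
  M2 stuck-at-1: output 1 ✓
  M2 inverted output: output 1 ✓
  M3 stuck-at-0: output 0 ✗
  M3 stuck-at-1: output 1 ✓
  M3 inverted output: output 1 ✓
  M4 stuck-at-0: output 0 ✗
  M4 stuck-at-1: output 1 ✓
  M4 inverted output: output 1 ✓
Consistent faults: {M1 stuck-at-1, M1 inverted output, M2 stuck-at-1, M2 inverted output, M3 stuck-at-1, M3 inverted output, M4 stuck-at-1, M4 inverted output} — 8 in all.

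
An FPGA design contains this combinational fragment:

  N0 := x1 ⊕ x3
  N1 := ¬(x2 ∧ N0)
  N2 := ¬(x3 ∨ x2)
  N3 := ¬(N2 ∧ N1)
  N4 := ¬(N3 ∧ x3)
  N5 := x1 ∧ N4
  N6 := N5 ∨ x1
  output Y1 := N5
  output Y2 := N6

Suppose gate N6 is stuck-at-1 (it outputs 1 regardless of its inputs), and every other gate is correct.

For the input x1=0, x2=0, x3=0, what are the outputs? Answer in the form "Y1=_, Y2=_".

Y1=0, Y2=1

Propagate with N6 forced: N0=0, N1=1, N2=1, N3=0, N4=1, N5=0, N6=1 [stuck-at-1].
So the outputs are Y1=0, Y2=1. (Without the fault they would be Y1=0, Y2=0.)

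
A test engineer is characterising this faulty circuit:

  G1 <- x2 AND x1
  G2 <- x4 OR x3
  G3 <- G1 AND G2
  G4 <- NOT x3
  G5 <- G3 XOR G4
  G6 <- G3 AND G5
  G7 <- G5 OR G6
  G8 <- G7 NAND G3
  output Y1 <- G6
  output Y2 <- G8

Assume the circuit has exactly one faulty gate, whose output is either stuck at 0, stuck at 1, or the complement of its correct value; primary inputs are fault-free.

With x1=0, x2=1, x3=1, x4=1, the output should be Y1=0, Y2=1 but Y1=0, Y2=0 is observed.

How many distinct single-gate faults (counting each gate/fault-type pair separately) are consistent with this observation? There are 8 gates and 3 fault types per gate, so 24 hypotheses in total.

Fault-free: G1=0, G2=1, G3=0, G4=0, G5=0, G6=0, G7=0, G8=1 → Y1=0, Y2=1. Observed Y1=0, Y2=0.
  G1: none of the 3 fault types match ✗
  G2: none of the 3 fault types match ✗
  G3: none of the 3 fault types match ✗
  G4: none of the 3 fault types match ✗
  G5: none of the 3 fault types match ✗
  G6: none of the 3 fault types match ✗
  G7: none of the 3 fault types match ✗
  G8: stuck-at-0, inverted output ✓; others ✗
Consistent faults: {G8 stuck-at-0, G8 inverted output} — 2 in all.

2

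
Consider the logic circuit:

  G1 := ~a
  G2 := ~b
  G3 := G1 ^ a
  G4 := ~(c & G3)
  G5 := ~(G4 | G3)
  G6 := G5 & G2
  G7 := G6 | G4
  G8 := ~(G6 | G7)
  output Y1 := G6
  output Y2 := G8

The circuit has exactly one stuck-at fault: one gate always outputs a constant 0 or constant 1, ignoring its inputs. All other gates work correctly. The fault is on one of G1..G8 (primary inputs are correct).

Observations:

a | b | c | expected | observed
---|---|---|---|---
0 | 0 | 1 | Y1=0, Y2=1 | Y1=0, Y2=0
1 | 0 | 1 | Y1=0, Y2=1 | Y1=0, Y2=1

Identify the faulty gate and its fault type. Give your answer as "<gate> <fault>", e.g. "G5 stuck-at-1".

G1 stuck-at-0

Fault-free values for test 1 (a=0, b=0, c=1): G1=1, G2=1, G3=1, G4=0, G5=0, G6=0, G7=0, G8=1, giving Y1=0, Y2=1. Observed Y1=0, Y2=0.
Test 1: faults giving observed Y1=0, Y2=0 are {G1 stuck-at-0, G3 stuck-at-0, G4 stuck-at-1, G7 stuck-at-1, G8 stuck-at-0}.
Test 2 (a=1, b=0, c=1): fault-free G1=0, G2=1, G3=1, G4=0, G5=0, G6=0, G7=0, G8=1 → Y1=0, Y2=1; observed Y1=0, Y2=1. Eliminates G3 stuck-at-0, G4 stuck-at-1, G7 stuck-at-1, G8 stuck-at-0.
Only G1 stuck-at-0 is consistent with every test.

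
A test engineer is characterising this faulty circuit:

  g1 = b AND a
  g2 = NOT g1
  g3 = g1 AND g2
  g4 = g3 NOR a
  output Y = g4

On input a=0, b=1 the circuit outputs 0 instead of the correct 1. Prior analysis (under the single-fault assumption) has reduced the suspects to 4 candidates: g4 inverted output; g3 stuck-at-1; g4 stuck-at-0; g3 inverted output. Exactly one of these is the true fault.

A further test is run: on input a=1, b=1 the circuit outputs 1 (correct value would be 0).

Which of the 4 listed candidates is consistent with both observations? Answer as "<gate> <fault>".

Evaluate each candidate on input a=1, b=1:
  g4 inverted output: g1=1, g2=0, g3=0, g4=1 [inverted output] → 1 — matches
  g3 stuck-at-1: g1=1, g2=0, g3=1 [stuck-at-1], g4=0 → 0 — eliminated
  g4 stuck-at-0: g1=1, g2=0, g3=0, g4=0 [stuck-at-0] → 0 — eliminated
  g3 inverted output: g1=1, g2=0, g3=1 [inverted output], g4=0 → 0 — eliminated
Only g4 inverted output reproduces the observed 1.

g4 inverted output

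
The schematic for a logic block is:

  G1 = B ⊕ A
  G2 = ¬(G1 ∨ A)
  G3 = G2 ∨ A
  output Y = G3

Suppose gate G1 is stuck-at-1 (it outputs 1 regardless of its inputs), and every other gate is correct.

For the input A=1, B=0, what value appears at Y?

1

Propagate with G1 forced: G1=1 [stuck-at-1], G2=0, G3=1.
So Y = 1. (Same as the fault-free value — the fault is masked on this input.)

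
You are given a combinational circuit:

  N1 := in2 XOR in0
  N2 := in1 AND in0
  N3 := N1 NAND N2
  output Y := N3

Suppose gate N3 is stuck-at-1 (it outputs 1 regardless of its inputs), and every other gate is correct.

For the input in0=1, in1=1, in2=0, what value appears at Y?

1

Propagate with N3 forced: N1=1, N2=1, N3=1 [stuck-at-1].
So Y = 1. (Without the fault it would be 0.)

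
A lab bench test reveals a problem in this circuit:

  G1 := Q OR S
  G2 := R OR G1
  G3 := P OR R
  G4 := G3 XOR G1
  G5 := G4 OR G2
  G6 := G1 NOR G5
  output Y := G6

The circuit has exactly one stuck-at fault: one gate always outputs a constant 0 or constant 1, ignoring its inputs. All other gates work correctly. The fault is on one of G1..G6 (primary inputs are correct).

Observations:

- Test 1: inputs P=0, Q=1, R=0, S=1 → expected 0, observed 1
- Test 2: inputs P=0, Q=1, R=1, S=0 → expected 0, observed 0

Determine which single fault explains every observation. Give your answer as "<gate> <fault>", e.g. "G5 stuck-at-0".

Fault-free values for test 1 (P=0, Q=1, R=0, S=1): G1=1, G2=1, G3=0, G4=1, G5=1, G6=0, giving Y=0. Observed 1.
Test 1: faults giving observed 1 are {G1 stuck-at-0, G6 stuck-at-1}.
Test 2 (P=0, Q=1, R=1, S=0): fault-free G1=1, G2=1, G3=1, G4=0, G5=1, G6=0 → 0; observed 0. Eliminates G6 stuck-at-1.
Only G1 stuck-at-0 is consistent with every test.

G1 stuck-at-0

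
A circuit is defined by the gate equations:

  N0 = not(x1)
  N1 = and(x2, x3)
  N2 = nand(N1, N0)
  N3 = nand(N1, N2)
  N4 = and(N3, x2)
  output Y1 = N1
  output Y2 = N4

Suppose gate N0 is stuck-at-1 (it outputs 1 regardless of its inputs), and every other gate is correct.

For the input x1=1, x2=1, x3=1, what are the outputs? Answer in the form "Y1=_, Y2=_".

Y1=1, Y2=1

Propagate with N0 forced: N0=1 [stuck-at-1], N1=1, N2=0, N3=1, N4=1.
So the outputs are Y1=1, Y2=1. (Without the fault they would be Y1=1, Y2=0.)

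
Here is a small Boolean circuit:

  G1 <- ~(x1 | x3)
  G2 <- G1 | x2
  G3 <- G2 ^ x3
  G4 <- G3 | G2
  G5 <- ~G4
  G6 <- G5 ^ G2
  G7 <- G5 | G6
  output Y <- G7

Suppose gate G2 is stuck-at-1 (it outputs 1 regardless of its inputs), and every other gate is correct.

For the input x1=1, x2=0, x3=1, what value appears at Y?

Propagate with G2 forced: G1=0, G2=1 [stuck-at-1], G3=0, G4=1, G5=0, G6=1, G7=1.
So Y = 1. (Without the fault it would be 0.)

1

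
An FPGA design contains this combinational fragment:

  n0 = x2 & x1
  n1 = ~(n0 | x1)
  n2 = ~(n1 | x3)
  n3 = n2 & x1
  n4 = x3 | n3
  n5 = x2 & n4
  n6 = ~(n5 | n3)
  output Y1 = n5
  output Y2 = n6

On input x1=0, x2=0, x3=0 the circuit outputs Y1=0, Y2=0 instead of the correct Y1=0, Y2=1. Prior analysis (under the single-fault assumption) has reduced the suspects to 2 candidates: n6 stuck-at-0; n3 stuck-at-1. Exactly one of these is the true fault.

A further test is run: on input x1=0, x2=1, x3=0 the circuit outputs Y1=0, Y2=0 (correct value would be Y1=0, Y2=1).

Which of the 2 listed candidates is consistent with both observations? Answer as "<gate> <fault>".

n6 stuck-at-0

Evaluate each candidate on input x1=0, x2=1, x3=0:
  n6 stuck-at-0: n0=0, n1=1, n2=0, n3=0, n4=0, n5=0, n6=0 [stuck-at-0] → Y1=0, Y2=0 — matches
  n3 stuck-at-1: n0=0, n1=1, n2=0, n3=1 [stuck-at-1], n4=1, n5=1, n6=0 → Y1=1, Y2=0 — eliminated
Only n6 stuck-at-0 reproduces the observed Y1=0, Y2=0.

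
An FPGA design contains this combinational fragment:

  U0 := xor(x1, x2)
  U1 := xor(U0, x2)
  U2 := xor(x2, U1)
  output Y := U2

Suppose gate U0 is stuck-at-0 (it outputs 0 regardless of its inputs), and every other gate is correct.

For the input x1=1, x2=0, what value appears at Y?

Propagate with U0 forced: U0=0 [stuck-at-0], U1=0, U2=0.
So Y = 0. (Without the fault it would be 1.)

0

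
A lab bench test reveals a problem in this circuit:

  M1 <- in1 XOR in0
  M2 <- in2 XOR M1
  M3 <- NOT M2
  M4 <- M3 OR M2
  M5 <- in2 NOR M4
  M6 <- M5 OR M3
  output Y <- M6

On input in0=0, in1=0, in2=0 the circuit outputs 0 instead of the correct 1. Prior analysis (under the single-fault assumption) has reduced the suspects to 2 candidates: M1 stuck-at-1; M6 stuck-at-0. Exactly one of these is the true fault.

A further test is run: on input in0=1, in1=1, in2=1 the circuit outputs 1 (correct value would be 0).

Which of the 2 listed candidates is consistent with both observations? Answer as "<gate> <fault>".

Evaluate each candidate on input in0=1, in1=1, in2=1:
  M1 stuck-at-1: M1=1 [stuck-at-1], M2=0, M3=1, M4=1, M5=0, M6=1 → 1 — matches
  M6 stuck-at-0: M1=0, M2=1, M3=0, M4=1, M5=0, M6=0 [stuck-at-0] → 0 — eliminated
Only M1 stuck-at-1 reproduces the observed 1.

M1 stuck-at-1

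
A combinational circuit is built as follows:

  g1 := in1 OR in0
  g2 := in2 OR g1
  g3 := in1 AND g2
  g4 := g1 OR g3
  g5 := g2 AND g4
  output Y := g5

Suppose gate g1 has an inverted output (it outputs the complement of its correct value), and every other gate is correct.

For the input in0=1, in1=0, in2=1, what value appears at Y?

Propagate with g1 forced: g1=0 [inverted output], g2=1, g3=0, g4=0, g5=0.
So Y = 0. (Without the fault it would be 1.)

0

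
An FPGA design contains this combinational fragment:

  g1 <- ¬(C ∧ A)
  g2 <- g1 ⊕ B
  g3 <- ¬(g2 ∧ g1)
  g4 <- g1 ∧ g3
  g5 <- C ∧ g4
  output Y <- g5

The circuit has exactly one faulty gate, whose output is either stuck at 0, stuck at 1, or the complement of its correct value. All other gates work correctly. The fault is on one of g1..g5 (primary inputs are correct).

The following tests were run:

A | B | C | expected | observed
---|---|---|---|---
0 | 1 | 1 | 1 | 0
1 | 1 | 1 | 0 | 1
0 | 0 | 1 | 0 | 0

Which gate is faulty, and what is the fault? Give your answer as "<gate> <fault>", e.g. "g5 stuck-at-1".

g1 inverted output

Fault-free values for test 1 (A=0, B=1, C=1): g1=1, g2=0, g3=1, g4=1, g5=1, giving Y=1. Observed 0.
Test 1: faults giving observed 0 are {g1 stuck-at-0, g1 inverted output, g2 stuck-at-1, g2 inverted output, g3 stuck-at-0, g3 inverted output, g4 stuck-at-0, g4 inverted output, g5 stuck-at-0, g5 inverted output}.
Test 2 (A=1, B=1, C=1): fault-free g1=0, g2=1, g3=1, g4=0, g5=0 → 0; observed 1. Eliminates g1 stuck-at-0, g2 stuck-at-1, g2 inverted output, g3 stuck-at-0, g3 inverted output, g4 stuck-at-0, g5 stuck-at-0.
Test 3 (A=0, B=0, C=1): fault-free g1=1, g2=1, g3=0, g4=0, g5=0 → 0; observed 0. Eliminates g4 inverted output, g5 inverted output.
Only g1 inverted output is consistent with every test.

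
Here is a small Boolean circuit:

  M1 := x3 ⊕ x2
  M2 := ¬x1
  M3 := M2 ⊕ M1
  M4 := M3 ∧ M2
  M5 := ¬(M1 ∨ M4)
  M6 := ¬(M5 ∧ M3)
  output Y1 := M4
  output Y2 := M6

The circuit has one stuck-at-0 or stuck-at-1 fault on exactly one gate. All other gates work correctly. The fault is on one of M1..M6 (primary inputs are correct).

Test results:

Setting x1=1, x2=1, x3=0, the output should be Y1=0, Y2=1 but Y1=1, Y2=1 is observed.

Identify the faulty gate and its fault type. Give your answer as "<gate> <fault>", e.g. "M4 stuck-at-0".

Fault-free values for test 1 (x1=1, x2=1, x3=0): M1=1, M2=0, M3=1, M4=0, M5=0, M6=1, giving Y1=0, Y2=1. Observed Y1=1, Y2=1.
Test 1: faults giving observed Y1=1, Y2=1 are {M4 stuck-at-1}.
Only M4 stuck-at-1 is consistent with every test.

M4 stuck-at-1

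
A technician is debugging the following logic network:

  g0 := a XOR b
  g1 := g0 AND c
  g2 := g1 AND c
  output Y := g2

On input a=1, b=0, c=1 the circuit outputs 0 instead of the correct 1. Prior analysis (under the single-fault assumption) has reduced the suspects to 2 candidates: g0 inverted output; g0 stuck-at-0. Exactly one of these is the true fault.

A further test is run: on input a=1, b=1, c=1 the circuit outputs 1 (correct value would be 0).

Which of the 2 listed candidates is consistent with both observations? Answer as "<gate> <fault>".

Evaluate each candidate on input a=1, b=1, c=1:
  g0 inverted output: g0=1 [inverted output], g1=1, g2=1 → 1 — matches
  g0 stuck-at-0: g0=0 [stuck-at-0], g1=0, g2=0 → 0 — eliminated
Only g0 inverted output reproduces the observed 1.

g0 inverted output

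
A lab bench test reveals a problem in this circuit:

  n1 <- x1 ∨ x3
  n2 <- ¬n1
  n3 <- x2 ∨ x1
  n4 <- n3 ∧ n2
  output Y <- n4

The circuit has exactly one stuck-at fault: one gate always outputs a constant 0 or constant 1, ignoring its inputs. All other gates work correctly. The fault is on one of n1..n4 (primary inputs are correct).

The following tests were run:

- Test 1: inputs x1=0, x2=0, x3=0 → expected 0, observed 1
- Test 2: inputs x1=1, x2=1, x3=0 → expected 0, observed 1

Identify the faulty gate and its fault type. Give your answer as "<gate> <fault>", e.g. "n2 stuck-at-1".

Fault-free values for test 1 (x1=0, x2=0, x3=0): n1=0, n2=1, n3=0, n4=0, giving Y=0. Observed 1.
Test 1: faults giving observed 1 are {n3 stuck-at-1, n4 stuck-at-1}.
Test 2 (x1=1, x2=1, x3=0): fault-free n1=1, n2=0, n3=1, n4=0 → 0; observed 1. Eliminates n3 stuck-at-1.
Only n4 stuck-at-1 is consistent with every test.

n4 stuck-at-1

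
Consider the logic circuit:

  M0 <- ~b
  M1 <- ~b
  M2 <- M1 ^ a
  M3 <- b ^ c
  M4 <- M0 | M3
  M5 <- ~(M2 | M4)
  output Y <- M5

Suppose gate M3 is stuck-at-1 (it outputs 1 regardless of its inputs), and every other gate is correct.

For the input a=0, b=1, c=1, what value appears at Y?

0

Propagate with M3 forced: M0=0, M1=0, M2=0, M3=1 [stuck-at-1], M4=1, M5=0.
So Y = 0. (Without the fault it would be 1.)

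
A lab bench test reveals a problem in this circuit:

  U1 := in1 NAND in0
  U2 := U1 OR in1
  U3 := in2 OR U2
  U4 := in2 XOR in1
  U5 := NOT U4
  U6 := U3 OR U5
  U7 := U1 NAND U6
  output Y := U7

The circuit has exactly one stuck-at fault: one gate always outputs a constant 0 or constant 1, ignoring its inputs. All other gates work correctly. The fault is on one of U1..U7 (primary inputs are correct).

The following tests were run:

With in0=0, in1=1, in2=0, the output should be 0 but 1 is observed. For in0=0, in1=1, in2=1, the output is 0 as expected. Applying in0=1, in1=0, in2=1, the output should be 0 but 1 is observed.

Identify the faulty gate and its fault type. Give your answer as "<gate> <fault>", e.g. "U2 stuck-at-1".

U3 stuck-at-0

Fault-free values for test 1 (in0=0, in1=1, in2=0): U1=1, U2=1, U3=1, U4=1, U5=0, U6=1, U7=0, giving Y=0. Observed 1.
Test 1: faults giving observed 1 are {U1 stuck-at-0, U2 stuck-at-0, U3 stuck-at-0, U6 stuck-at-0, U7 stuck-at-1}.
Test 2 (in0=0, in1=1, in2=1): fault-free U1=1, U2=1, U3=1, U4=0, U5=1, U6=1, U7=0 → 0; observed 0. Eliminates U1 stuck-at-0, U6 stuck-at-0, U7 stuck-at-1.
Test 3 (in0=1, in1=0, in2=1): fault-free U1=1, U2=1, U3=1, U4=1, U5=0, U6=1, U7=0 → 0; observed 1. Eliminates U2 stuck-at-0.
Only U3 stuck-at-0 is consistent with every test.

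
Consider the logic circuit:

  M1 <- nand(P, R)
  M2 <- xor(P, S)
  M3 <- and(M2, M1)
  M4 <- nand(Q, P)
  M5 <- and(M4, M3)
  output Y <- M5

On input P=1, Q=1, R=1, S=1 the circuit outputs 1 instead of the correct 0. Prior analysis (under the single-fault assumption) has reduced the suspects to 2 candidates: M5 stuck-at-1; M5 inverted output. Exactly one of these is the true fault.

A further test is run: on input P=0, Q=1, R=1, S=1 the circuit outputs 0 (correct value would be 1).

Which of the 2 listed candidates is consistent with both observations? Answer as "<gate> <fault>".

Evaluate each candidate on input P=0, Q=1, R=1, S=1:
  M5 stuck-at-1: M1=1, M2=1, M3=1, M4=1, M5=1 [stuck-at-1] → 1 — eliminated
  M5 inverted output: M1=1, M2=1, M3=1, M4=1, M5=0 [inverted output] → 0 — matches
Only M5 inverted output reproduces the observed 0.

M5 inverted output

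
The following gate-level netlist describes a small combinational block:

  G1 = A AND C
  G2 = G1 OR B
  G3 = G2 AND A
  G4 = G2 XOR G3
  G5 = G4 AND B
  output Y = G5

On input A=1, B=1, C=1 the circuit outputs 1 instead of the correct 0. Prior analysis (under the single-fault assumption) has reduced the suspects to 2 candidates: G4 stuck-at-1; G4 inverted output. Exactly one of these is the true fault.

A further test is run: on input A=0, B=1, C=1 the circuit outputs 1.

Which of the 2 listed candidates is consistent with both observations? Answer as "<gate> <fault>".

Evaluate each candidate on input A=0, B=1, C=1:
  G4 stuck-at-1: G1=0, G2=1, G3=0, G4=1 [stuck-at-1], G5=1 → 1 — matches
  G4 inverted output: G1=0, G2=1, G3=0, G4=0 [inverted output], G5=0 → 0 — eliminated
Only G4 stuck-at-1 reproduces the observed 1.

G4 stuck-at-1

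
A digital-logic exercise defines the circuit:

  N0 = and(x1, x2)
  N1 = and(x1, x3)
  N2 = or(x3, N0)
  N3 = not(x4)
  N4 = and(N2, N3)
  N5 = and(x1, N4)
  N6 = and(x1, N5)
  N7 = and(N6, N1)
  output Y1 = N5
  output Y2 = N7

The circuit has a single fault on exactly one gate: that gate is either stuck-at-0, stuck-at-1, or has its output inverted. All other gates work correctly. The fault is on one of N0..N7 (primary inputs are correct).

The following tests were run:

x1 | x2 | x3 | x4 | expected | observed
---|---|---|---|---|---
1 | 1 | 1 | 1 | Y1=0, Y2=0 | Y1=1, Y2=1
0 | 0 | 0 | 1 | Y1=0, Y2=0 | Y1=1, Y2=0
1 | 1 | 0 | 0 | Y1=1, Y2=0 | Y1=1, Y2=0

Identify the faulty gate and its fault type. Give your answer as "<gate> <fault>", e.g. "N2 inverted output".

N5 stuck-at-1

Fault-free values for test 1 (x1=1, x2=1, x3=1, x4=1): N0=1, N1=1, N2=1, N3=0, N4=0, N5=0, N6=0, N7=0, giving Y1=0, Y2=0. Observed Y1=1, Y2=1.
Test 1: faults giving observed Y1=1, Y2=1 are {N3 stuck-at-1, N3 inverted output, N4 stuck-at-1, N4 inverted output, N5 stuck-at-1, N5 inverted output}.
Test 2 (x1=0, x2=0, x3=0, x4=1): fault-free N0=0, N1=0, N2=0, N3=0, N4=0, N5=0, N6=0, N7=0 → Y1=0, Y2=0; observed Y1=1, Y2=0. Eliminates N3 stuck-at-1, N3 inverted output, N4 stuck-at-1, N4 inverted output.
Test 3 (x1=1, x2=1, x3=0, x4=0): fault-free N0=1, N1=0, N2=1, N3=1, N4=1, N5=1, N6=1, N7=0 → Y1=1, Y2=0; observed Y1=1, Y2=0. Eliminates N5 inverted output.
Only N5 stuck-at-1 is consistent with every test.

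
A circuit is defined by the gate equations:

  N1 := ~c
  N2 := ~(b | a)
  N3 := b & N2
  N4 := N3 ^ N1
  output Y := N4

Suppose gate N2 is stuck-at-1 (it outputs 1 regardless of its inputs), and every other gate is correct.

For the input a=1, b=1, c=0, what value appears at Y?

Propagate with N2 forced: N1=1, N2=1 [stuck-at-1], N3=1, N4=0.
So Y = 0. (Without the fault it would be 1.)

0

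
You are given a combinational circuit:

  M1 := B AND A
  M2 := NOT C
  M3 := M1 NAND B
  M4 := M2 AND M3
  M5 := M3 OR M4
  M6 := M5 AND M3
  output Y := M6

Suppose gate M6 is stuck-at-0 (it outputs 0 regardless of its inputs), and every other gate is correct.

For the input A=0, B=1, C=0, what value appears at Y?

0

Propagate with M6 forced: M1=0, M2=1, M3=1, M4=1, M5=1, M6=0 [stuck-at-0].
So Y = 0. (Without the fault it would be 1.)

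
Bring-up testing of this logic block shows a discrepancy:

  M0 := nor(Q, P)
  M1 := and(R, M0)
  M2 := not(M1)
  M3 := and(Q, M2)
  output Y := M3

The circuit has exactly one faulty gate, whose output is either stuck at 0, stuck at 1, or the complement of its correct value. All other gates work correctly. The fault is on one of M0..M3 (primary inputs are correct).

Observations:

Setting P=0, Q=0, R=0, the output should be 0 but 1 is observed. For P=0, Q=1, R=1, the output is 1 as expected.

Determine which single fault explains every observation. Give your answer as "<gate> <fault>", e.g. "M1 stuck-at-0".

M3 stuck-at-1

Fault-free values for test 1 (P=0, Q=0, R=0): M0=1, M1=0, M2=1, M3=0, giving Y=0. Observed 1.
Test 1: faults giving observed 1 are {M3 stuck-at-1, M3 inverted output}.
Test 2 (P=0, Q=1, R=1): fault-free M0=0, M1=0, M2=1, M3=1 → 1; observed 1. Eliminates M3 inverted output.
Only M3 stuck-at-1 is consistent with every test.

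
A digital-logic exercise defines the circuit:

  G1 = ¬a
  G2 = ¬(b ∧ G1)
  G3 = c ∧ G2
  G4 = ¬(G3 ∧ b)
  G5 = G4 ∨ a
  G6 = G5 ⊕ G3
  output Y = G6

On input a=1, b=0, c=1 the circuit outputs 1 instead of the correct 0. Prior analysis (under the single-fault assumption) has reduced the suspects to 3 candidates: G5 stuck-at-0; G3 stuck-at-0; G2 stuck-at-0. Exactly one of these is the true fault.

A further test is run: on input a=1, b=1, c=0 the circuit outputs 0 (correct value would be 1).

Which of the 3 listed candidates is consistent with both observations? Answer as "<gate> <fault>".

G5 stuck-at-0

Evaluate each candidate on input a=1, b=1, c=0:
  G5 stuck-at-0: G1=0, G2=1, G3=0, G4=1, G5=0 [stuck-at-0], G6=0 → 0 — matches
  G3 stuck-at-0: G1=0, G2=1, G3=0 [stuck-at-0], G4=1, G5=1, G6=1 → 1 — eliminated
  G2 stuck-at-0: G1=0, G2=0 [stuck-at-0], G3=0, G4=1, G5=1, G6=1 → 1 — eliminated
Only G5 stuck-at-0 reproduces the observed 0.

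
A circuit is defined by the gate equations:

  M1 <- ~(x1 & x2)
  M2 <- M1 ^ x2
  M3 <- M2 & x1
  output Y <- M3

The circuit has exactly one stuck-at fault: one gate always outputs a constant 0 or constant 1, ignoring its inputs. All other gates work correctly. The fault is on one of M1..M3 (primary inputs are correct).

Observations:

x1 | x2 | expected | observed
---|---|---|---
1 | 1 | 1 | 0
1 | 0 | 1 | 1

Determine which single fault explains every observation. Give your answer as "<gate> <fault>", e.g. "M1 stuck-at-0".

M1 stuck-at-1

Fault-free values for test 1 (x1=1, x2=1): M1=0, M2=1, M3=1, giving Y=1. Observed 0.
Test 1: faults giving observed 0 are {M1 stuck-at-1, M2 stuck-at-0, M3 stuck-at-0}.
Test 2 (x1=1, x2=0): fault-free M1=1, M2=1, M3=1 → 1; observed 1. Eliminates M2 stuck-at-0, M3 stuck-at-0.
Only M1 stuck-at-1 is consistent with every test.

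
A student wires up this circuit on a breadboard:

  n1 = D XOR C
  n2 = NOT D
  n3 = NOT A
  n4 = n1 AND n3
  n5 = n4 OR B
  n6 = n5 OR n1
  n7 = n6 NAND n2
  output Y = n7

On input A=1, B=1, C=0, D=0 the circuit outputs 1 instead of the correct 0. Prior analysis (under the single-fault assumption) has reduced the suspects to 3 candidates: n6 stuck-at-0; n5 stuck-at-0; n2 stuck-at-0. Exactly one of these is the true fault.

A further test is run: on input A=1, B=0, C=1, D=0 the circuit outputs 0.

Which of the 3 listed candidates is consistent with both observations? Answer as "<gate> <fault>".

n5 stuck-at-0

Evaluate each candidate on input A=1, B=0, C=1, D=0:
  n6 stuck-at-0: n1=1, n2=1, n3=0, n4=0, n5=0, n6=0 [stuck-at-0], n7=1 → 1 — eliminated
  n5 stuck-at-0: n1=1, n2=1, n3=0, n4=0, n5=0 [stuck-at-0], n6=1, n7=0 → 0 — matches
  n2 stuck-at-0: n1=1, n2=0 [stuck-at-0], n3=0, n4=0, n5=0, n6=1, n7=1 → 1 — eliminated
Only n5 stuck-at-0 reproduces the observed 0.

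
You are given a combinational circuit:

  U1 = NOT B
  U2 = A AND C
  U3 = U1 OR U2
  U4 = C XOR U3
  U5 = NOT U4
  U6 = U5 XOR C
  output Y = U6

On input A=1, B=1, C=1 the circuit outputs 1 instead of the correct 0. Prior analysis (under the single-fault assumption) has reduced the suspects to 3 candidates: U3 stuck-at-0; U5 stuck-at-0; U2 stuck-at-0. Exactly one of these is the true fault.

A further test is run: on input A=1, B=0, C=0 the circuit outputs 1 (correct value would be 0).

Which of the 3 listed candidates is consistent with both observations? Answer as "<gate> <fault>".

Evaluate each candidate on input A=1, B=0, C=0:
  U3 stuck-at-0: U1=1, U2=0, U3=0 [stuck-at-0], U4=0, U5=1, U6=1 → 1 — matches
  U5 stuck-at-0: U1=1, U2=0, U3=1, U4=1, U5=0 [stuck-at-0], U6=0 → 0 — eliminated
  U2 stuck-at-0: U1=1, U2=0 [stuck-at-0], U3=1, U4=1, U5=0, U6=0 → 0 — eliminated
Only U3 stuck-at-0 reproduces the observed 1.

U3 stuck-at-0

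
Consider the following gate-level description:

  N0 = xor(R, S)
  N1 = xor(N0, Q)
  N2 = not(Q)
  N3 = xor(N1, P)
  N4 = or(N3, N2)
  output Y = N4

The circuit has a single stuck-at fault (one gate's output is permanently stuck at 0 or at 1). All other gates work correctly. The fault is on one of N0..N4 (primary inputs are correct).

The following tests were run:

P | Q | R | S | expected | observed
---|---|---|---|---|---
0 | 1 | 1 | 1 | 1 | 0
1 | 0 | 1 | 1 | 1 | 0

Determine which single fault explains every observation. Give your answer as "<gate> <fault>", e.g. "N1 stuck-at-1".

N4 stuck-at-0

Fault-free values for test 1 (P=0, Q=1, R=1, S=1): N0=0, N1=1, N2=0, N3=1, N4=1, giving Y=1. Observed 0.
Test 1: faults giving observed 0 are {N0 stuck-at-1, N1 stuck-at-0, N3 stuck-at-0, N4 stuck-at-0}.
Test 2 (P=1, Q=0, R=1, S=1): fault-free N0=0, N1=0, N2=1, N3=1, N4=1 → 1; observed 0. Eliminates N0 stuck-at-1, N1 stuck-at-0, N3 stuck-at-0.
Only N4 stuck-at-0 is consistent with every test.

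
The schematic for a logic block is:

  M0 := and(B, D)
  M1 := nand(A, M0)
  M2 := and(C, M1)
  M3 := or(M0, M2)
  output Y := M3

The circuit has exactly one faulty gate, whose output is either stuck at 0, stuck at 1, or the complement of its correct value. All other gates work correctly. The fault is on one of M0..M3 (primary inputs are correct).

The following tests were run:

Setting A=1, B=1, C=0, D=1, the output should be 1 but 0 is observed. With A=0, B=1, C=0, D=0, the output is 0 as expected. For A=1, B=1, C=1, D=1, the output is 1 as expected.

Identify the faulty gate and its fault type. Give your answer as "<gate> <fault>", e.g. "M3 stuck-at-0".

Fault-free values for test 1 (A=1, B=1, C=0, D=1): M0=1, M1=0, M2=0, M3=1, giving Y=1. Observed 0.
Test 1: faults giving observed 0 are {M0 stuck-at-0, M0 inverted output, M3 stuck-at-0, M3 inverted output}.
Test 2 (A=0, B=1, C=0, D=0): fault-free M0=0, M1=1, M2=0, M3=0 → 0; observed 0. Eliminates M0 inverted output, M3 inverted output.
Test 3 (A=1, B=1, C=1, D=1): fault-free M0=1, M1=0, M2=0, M3=1 → 1; observed 1. Eliminates M3 stuck-at-0.
Only M0 stuck-at-0 is consistent with every test.

M0 stuck-at-0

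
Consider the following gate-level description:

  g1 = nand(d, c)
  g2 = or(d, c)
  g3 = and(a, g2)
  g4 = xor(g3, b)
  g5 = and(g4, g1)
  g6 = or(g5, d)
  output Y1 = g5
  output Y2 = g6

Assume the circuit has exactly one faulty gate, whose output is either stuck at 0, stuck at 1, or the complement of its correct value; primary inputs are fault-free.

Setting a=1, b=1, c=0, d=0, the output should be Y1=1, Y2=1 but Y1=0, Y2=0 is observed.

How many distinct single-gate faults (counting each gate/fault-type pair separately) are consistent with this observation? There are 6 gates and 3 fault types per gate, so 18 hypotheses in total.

Fault-free: g1=1, g2=0, g3=0, g4=1, g5=1, g6=1 → Y1=1, Y2=1. Observed Y1=0, Y2=0.
  g1: stuck-at-0, inverted output ✓; others ✗
  g2: stuck-at-1, inverted output ✓; others ✗
  g3: stuck-at-1, inverted output ✓; others ✗
  g4: stuck-at-0, inverted output ✓; others ✗
  g5: stuck-at-0, inverted output ✓; others ✗
  g6: none of the 3 fault types match ✗
Consistent faults: {g1 stuck-at-0, g1 inverted output, g2 stuck-at-1, g2 inverted output, g3 stuck-at-1, g3 inverted output, g4 stuck-at-0, g4 inverted output, g5 stuck-at-0, g5 inverted output} — 10 in all.

10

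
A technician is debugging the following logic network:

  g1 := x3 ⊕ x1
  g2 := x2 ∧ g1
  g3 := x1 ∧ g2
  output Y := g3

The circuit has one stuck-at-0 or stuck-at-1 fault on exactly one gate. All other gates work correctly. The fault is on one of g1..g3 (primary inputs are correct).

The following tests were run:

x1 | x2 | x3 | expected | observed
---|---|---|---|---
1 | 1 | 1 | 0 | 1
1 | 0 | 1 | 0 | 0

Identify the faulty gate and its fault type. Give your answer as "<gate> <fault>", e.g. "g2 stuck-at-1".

g1 stuck-at-1

Fault-free values for test 1 (x1=1, x2=1, x3=1): g1=0, g2=0, g3=0, giving Y=0. Observed 1.
Test 1: faults giving observed 1 are {g1 stuck-at-1, g2 stuck-at-1, g3 stuck-at-1}.
Test 2 (x1=1, x2=0, x3=1): fault-free g1=0, g2=0, g3=0 → 0; observed 0. Eliminates g2 stuck-at-1, g3 stuck-at-1.
Only g1 stuck-at-1 is consistent with every test.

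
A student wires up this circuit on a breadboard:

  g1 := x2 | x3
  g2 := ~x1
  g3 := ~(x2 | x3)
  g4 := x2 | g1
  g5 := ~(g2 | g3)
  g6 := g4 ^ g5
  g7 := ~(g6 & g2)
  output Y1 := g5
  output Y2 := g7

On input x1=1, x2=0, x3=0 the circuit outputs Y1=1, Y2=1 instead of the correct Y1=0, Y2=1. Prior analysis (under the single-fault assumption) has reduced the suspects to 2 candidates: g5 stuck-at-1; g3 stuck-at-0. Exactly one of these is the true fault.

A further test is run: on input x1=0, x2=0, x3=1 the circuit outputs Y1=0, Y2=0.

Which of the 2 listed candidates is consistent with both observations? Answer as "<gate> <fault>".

g3 stuck-at-0

Evaluate each candidate on input x1=0, x2=0, x3=1:
  g5 stuck-at-1: g1=1, g2=1, g3=0, g4=1, g5=1 [stuck-at-1], g6=0, g7=1 → Y1=1, Y2=1 — eliminated
  g3 stuck-at-0: g1=1, g2=1, g3=0 [stuck-at-0], g4=1, g5=0, g6=1, g7=0 → Y1=0, Y2=0 — matches
Only g3 stuck-at-0 reproduces the observed Y1=0, Y2=0.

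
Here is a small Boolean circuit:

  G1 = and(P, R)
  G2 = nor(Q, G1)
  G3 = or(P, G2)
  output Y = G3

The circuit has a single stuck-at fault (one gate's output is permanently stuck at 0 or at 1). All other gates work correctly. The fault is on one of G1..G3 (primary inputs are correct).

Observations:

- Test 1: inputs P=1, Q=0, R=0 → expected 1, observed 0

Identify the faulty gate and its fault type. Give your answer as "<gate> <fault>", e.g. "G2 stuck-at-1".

Fault-free values for test 1 (P=1, Q=0, R=0): G1=0, G2=1, G3=1, giving Y=1. Observed 0.
Test 1: faults giving observed 0 are {G3 stuck-at-0}.
Only G3 stuck-at-0 is consistent with every test.

G3 stuck-at-0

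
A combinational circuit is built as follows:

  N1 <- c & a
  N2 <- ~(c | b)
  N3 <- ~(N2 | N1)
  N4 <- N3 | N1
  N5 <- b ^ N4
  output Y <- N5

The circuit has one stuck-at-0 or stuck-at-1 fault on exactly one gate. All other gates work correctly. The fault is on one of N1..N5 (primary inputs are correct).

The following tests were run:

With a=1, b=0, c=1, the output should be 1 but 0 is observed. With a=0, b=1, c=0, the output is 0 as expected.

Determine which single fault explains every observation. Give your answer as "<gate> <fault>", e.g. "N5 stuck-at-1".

Fault-free values for test 1 (a=1, b=0, c=1): N1=1, N2=0, N3=0, N4=1, N5=1, giving Y=1. Observed 0.
Test 1: faults giving observed 0 are {N4 stuck-at-0, N5 stuck-at-0}.
Test 2 (a=0, b=1, c=0): fault-free N1=0, N2=0, N3=1, N4=1, N5=0 → 0; observed 0. Eliminates N4 stuck-at-0.
Only N5 stuck-at-0 is consistent with every test.

N5 stuck-at-0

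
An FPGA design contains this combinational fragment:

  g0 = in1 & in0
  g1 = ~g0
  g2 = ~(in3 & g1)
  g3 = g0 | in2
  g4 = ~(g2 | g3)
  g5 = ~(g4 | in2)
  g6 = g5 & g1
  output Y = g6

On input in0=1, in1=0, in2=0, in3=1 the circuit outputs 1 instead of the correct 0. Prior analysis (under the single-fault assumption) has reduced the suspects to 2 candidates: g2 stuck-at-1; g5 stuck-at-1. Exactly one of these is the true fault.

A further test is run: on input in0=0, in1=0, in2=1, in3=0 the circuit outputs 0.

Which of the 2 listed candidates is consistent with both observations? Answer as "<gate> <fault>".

g2 stuck-at-1

Evaluate each candidate on input in0=0, in1=0, in2=1, in3=0:
  g2 stuck-at-1: g0=0, g1=1, g2=1 [stuck-at-1], g3=1, g4=0, g5=0, g6=0 → 0 — matches
  g5 stuck-at-1: g0=0, g1=1, g2=1, g3=1, g4=0, g5=1 [stuck-at-1], g6=1 → 1 — eliminated
Only g2 stuck-at-1 reproduces the observed 0.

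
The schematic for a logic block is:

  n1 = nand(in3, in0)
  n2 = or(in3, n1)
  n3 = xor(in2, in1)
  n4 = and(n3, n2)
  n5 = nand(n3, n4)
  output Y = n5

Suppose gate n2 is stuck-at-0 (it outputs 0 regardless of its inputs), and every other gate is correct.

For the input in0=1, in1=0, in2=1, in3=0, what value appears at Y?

Propagate with n2 forced: n1=1, n2=0 [stuck-at-0], n3=1, n4=0, n5=1.
So Y = 1. (Without the fault it would be 0.)

1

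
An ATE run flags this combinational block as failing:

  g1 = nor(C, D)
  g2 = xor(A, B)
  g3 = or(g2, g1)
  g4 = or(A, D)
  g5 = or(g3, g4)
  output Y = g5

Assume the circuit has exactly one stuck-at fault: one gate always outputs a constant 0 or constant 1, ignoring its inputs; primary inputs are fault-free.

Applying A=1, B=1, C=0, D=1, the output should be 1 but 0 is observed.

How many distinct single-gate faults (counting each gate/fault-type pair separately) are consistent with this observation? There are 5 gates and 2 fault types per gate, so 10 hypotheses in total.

2

Fault-free: g1=0, g2=0, g3=0, g4=1, g5=1 → 1. Observed 0.
  g1 stuck-at-0: output 1 ✗
  g1 stuck-at-1: output 1 ✗
  g2 stuck-at-0: output 1 ✗
  g2 stuck-at-1: output 1 ✗
  g3 stuck-at-0: output 1 ✗
  g3 stuck-at-1: output 1 ✗
  g4 stuck-at-0: output 0 ✓
  g4 stuck-at-1: output 1 ✗
  g5 stuck-at-0: output 0 ✓
  g5 stuck-at-1: output 1 ✗
Consistent faults: {g4 stuck-at-0, g5 stuck-at-0} — 2 in all.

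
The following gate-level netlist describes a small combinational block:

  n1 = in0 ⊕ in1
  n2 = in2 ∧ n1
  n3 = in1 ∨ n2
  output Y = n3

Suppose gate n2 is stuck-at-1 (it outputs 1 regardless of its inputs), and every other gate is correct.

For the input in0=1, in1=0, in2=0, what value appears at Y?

Propagate with n2 forced: n1=1, n2=1 [stuck-at-1], n3=1.
So Y = 1. (Without the fault it would be 0.)

1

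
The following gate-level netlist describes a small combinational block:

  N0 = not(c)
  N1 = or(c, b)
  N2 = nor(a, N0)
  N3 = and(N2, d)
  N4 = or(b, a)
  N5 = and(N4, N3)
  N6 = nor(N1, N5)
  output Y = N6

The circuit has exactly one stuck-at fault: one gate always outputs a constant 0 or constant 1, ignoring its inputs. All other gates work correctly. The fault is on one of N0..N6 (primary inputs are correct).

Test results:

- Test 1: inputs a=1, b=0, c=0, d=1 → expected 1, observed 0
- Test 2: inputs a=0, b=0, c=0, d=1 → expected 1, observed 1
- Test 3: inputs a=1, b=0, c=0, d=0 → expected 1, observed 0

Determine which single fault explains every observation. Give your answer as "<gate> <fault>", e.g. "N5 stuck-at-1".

Fault-free values for test 1 (a=1, b=0, c=0, d=1): N0=1, N1=0, N2=0, N3=0, N4=1, N5=0, N6=1, giving Y=1. Observed 0.
Test 1: faults giving observed 0 are {N1 stuck-at-1, N2 stuck-at-1, N3 stuck-at-1, N5 stuck-at-1, N6 stuck-at-0}.
Test 2 (a=0, b=0, c=0, d=1): fault-free N0=1, N1=0, N2=0, N3=0, N4=0, N5=0, N6=1 → 1; observed 1. Eliminates N1 stuck-at-1, N5 stuck-at-1, N6 stuck-at-0.
Test 3 (a=1, b=0, c=0, d=0): fault-free N0=1, N1=0, N2=0, N3=0, N4=1, N5=0, N6=1 → 1; observed 0. Eliminates N2 stuck-at-1.
Only N3 stuck-at-1 is consistent with every test.

N3 stuck-at-1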